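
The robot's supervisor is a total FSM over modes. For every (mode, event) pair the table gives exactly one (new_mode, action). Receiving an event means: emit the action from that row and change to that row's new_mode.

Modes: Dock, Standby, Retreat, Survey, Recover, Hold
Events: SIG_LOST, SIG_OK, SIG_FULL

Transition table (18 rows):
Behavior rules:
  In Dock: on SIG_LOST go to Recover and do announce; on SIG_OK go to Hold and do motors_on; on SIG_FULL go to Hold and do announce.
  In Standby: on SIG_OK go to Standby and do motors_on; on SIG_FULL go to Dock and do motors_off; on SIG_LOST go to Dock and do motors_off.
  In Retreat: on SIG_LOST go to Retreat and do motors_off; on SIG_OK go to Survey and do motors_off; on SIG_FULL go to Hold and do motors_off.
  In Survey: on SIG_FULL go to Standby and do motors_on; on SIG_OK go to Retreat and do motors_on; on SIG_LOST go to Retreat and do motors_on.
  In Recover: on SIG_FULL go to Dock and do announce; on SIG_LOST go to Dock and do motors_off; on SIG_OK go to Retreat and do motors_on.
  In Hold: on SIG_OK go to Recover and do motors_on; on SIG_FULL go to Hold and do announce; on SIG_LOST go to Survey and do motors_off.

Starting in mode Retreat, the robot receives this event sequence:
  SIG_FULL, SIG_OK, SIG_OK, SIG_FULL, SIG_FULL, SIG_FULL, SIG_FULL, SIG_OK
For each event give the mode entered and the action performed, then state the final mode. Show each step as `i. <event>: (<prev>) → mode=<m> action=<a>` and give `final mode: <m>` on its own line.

final mode: Recover

1. SIG_FULL: (Retreat) → mode=Hold action=motors_off
2. SIG_OK: (Hold) → mode=Recover action=motors_on
3. SIG_OK: (Recover) → mode=Retreat action=motors_on
4. SIG_FULL: (Retreat) → mode=Hold action=motors_off
5. SIG_FULL: (Hold) → mode=Hold action=announce
6. SIG_FULL: (Hold) → mode=Hold action=announce
7. SIG_FULL: (Hold) → mode=Hold action=announce
8. SIG_OK: (Hold) → mode=Recover action=motors_on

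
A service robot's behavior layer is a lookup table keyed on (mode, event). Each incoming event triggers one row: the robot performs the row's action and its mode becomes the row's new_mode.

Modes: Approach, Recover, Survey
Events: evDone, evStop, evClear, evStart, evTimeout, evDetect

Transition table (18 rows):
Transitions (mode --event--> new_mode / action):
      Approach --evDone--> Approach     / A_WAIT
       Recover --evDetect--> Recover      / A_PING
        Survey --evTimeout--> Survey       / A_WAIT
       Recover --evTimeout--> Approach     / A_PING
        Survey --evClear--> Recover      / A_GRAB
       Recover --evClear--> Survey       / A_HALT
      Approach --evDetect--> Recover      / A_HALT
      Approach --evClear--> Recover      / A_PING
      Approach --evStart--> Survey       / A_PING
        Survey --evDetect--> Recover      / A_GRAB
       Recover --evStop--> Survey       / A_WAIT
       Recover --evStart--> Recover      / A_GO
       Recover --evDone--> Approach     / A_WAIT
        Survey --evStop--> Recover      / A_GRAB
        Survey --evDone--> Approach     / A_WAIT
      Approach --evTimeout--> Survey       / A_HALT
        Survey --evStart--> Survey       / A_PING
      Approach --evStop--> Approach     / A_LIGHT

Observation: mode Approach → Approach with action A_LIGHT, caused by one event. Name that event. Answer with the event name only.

try evDone: (Approach, evDone) → (Approach, A_WAIT)
try evStop: (Approach, evStop) → (Approach, A_LIGHT)  ← matches
try evClear: (Approach, evClear) → (Recover, A_PING)
try evStart: (Approach, evStart) → (Survey, A_PING)
try evTimeout: (Approach, evTimeout) → (Survey, A_HALT)
try evDetect: (Approach, evDetect) → (Recover, A_HALT)

evStop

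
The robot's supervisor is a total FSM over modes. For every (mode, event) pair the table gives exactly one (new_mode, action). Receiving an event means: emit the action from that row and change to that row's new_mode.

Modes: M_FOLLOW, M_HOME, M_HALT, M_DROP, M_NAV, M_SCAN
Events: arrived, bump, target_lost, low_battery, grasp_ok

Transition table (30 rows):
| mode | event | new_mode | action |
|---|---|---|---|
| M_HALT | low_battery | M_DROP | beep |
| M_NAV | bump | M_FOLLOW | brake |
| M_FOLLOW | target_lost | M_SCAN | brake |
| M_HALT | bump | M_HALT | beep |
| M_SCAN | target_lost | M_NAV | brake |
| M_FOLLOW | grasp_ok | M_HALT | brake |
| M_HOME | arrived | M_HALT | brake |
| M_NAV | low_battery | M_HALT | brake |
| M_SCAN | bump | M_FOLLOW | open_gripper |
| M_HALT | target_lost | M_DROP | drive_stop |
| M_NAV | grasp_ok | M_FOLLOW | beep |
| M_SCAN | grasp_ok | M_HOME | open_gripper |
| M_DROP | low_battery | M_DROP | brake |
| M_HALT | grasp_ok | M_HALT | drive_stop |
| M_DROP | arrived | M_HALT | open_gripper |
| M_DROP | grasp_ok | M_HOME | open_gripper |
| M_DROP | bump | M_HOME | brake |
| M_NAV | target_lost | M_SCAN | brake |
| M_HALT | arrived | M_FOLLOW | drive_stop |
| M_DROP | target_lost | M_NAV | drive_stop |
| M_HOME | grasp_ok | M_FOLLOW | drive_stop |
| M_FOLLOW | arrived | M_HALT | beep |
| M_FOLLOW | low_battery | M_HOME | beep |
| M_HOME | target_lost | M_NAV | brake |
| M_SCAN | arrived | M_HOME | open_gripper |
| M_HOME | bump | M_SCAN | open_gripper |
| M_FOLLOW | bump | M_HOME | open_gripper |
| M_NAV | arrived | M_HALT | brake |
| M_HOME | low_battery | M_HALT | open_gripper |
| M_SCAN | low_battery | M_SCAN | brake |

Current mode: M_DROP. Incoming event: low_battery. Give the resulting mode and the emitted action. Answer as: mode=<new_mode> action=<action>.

mode=M_DROP action=brake

current mode = M_DROP; filter table to that mode:
  (M_DROP, low_battery) → (M_DROP, brake)  ← event matches
  (M_DROP, arrived) → (M_HALT, open_gripper)
  (M_DROP, grasp_ok) → (M_HOME, open_gripper)
  (M_DROP, bump) → (M_HOME, brake)
  (M_DROP, target_lost) → (M_NAV, drive_stop)
event = low_battery selects (M_DROP, brake)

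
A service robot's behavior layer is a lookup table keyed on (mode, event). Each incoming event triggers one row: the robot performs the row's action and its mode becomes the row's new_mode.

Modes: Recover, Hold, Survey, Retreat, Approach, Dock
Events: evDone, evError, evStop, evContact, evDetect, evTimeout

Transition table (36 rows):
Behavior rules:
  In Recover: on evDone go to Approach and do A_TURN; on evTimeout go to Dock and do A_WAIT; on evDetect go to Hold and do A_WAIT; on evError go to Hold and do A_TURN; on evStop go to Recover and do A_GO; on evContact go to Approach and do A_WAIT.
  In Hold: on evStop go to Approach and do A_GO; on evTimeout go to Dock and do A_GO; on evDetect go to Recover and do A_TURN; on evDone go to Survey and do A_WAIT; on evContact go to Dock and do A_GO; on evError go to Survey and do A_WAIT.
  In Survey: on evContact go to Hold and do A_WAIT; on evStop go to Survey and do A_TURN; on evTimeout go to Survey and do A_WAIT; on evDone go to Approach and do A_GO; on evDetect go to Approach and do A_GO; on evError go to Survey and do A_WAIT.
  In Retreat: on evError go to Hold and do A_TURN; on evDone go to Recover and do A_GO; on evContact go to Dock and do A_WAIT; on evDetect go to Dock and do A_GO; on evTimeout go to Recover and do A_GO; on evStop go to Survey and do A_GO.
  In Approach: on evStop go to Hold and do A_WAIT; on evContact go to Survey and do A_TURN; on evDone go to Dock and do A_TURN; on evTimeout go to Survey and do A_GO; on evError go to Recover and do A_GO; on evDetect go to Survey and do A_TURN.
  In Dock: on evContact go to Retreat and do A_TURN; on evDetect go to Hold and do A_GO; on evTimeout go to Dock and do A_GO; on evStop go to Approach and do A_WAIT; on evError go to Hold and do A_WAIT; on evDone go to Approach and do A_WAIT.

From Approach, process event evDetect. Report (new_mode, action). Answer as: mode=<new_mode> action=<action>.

current mode = Approach; filter table to that mode:
  (Approach, evStop) → (Hold, A_WAIT)
  (Approach, evContact) → (Survey, A_TURN)
  (Approach, evDone) → (Dock, A_TURN)
  (Approach, evTimeout) → (Survey, A_GO)
  (Approach, evError) → (Recover, A_GO)
  (Approach, evDetect) → (Survey, A_TURN)  ← event matches
event = evDetect selects (Survey, A_TURN)

mode=Survey action=A_TURN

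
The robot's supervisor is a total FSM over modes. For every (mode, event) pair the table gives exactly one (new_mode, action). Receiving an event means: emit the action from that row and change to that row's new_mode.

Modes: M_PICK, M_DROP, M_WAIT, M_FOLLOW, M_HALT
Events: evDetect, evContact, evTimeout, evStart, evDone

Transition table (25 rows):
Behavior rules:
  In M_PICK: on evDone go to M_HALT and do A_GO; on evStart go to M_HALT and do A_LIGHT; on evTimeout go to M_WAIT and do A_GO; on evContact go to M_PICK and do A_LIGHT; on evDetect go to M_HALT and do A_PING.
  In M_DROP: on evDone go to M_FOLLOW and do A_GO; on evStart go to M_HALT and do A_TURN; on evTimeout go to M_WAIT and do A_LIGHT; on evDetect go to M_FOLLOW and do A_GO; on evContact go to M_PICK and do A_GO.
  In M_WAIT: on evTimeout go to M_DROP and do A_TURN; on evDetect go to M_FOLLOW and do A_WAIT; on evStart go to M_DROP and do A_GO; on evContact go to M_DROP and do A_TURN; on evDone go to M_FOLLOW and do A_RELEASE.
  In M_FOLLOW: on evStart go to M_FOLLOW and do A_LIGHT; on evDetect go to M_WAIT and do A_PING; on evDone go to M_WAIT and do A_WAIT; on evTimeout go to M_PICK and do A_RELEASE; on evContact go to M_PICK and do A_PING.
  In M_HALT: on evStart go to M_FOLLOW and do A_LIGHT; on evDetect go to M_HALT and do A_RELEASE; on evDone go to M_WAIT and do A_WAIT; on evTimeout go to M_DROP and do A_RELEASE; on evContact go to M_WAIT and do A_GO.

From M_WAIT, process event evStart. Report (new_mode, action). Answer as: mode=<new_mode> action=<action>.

current mode = M_WAIT; filter table to that mode:
  (M_WAIT, evTimeout) → (M_DROP, A_TURN)
  (M_WAIT, evDetect) → (M_FOLLOW, A_WAIT)
  (M_WAIT, evStart) → (M_DROP, A_GO)  ← event matches
  (M_WAIT, evContact) → (M_DROP, A_TURN)
  (M_WAIT, evDone) → (M_FOLLOW, A_RELEASE)
event = evStart selects (M_DROP, A_GO)

mode=M_DROP action=A_GO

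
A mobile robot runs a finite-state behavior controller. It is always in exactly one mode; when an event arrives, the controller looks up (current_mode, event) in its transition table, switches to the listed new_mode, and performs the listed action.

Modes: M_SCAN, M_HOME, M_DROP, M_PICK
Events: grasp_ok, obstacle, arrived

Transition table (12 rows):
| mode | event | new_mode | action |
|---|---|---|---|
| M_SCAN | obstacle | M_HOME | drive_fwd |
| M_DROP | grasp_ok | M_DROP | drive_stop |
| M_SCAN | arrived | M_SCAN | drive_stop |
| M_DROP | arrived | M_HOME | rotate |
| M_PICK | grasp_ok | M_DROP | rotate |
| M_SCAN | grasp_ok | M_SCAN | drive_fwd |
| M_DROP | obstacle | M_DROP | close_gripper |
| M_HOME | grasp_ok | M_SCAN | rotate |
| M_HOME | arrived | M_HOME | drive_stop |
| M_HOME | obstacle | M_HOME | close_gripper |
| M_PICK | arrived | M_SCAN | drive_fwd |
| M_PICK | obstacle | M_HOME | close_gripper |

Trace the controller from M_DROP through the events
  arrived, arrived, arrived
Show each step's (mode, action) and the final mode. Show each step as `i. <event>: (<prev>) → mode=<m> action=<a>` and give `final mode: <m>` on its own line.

1. arrived: (M_DROP) → mode=M_HOME action=rotate
2. arrived: (M_HOME) → mode=M_HOME action=drive_stop
3. arrived: (M_HOME) → mode=M_HOME action=drive_stop

final mode: M_HOME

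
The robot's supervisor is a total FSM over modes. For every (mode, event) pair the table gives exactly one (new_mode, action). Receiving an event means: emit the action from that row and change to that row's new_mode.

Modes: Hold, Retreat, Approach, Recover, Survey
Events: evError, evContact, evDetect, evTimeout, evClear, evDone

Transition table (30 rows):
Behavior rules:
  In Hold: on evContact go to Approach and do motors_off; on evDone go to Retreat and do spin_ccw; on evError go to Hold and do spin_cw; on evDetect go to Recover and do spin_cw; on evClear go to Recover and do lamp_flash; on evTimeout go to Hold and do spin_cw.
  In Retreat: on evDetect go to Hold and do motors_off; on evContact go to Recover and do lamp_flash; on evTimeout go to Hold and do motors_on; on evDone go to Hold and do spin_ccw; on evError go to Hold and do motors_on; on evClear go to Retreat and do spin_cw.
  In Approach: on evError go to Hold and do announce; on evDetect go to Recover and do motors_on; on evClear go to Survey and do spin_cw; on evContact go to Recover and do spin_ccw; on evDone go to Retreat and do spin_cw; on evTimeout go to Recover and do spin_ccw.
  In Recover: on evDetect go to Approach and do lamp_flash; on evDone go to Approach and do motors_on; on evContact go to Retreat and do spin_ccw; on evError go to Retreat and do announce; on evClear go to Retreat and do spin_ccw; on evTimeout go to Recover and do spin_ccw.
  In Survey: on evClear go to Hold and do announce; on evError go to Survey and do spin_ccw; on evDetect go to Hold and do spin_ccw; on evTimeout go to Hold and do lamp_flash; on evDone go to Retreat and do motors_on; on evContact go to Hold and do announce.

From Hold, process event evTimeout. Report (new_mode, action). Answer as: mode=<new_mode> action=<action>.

mode=Hold action=spin_cw

current mode = Hold; filter table to that mode:
  (Hold, evContact) → (Approach, motors_off)
  (Hold, evDone) → (Retreat, spin_ccw)
  (Hold, evError) → (Hold, spin_cw)
  (Hold, evDetect) → (Recover, spin_cw)
  (Hold, evClear) → (Recover, lamp_flash)
  (Hold, evTimeout) → (Hold, spin_cw)  ← event matches
event = evTimeout selects (Hold, spin_cw)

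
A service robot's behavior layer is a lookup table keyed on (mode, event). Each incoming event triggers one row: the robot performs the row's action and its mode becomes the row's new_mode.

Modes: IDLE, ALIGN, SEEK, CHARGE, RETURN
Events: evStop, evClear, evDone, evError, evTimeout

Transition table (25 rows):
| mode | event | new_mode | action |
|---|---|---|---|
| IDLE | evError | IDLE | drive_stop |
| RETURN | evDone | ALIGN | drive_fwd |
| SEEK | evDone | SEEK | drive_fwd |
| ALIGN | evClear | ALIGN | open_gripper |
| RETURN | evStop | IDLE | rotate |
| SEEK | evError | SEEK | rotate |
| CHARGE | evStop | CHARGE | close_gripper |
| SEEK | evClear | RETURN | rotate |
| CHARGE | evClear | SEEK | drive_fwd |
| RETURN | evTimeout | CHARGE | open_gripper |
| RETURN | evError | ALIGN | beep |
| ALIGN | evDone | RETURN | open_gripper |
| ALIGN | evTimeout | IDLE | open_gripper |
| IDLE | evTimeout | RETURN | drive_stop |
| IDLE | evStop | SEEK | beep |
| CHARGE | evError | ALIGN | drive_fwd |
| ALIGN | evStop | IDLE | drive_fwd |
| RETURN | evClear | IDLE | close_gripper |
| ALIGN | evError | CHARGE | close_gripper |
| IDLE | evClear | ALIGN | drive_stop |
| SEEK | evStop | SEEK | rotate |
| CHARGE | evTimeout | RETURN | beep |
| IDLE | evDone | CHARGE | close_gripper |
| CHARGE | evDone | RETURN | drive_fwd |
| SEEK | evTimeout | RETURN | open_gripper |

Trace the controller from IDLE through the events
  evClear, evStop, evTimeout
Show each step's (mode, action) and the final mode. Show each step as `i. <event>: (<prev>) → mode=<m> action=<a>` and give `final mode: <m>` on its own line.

final mode: RETURN

1. evClear: (IDLE) → mode=ALIGN action=drive_stop
2. evStop: (ALIGN) → mode=IDLE action=drive_fwd
3. evTimeout: (IDLE) → mode=RETURN action=drive_stop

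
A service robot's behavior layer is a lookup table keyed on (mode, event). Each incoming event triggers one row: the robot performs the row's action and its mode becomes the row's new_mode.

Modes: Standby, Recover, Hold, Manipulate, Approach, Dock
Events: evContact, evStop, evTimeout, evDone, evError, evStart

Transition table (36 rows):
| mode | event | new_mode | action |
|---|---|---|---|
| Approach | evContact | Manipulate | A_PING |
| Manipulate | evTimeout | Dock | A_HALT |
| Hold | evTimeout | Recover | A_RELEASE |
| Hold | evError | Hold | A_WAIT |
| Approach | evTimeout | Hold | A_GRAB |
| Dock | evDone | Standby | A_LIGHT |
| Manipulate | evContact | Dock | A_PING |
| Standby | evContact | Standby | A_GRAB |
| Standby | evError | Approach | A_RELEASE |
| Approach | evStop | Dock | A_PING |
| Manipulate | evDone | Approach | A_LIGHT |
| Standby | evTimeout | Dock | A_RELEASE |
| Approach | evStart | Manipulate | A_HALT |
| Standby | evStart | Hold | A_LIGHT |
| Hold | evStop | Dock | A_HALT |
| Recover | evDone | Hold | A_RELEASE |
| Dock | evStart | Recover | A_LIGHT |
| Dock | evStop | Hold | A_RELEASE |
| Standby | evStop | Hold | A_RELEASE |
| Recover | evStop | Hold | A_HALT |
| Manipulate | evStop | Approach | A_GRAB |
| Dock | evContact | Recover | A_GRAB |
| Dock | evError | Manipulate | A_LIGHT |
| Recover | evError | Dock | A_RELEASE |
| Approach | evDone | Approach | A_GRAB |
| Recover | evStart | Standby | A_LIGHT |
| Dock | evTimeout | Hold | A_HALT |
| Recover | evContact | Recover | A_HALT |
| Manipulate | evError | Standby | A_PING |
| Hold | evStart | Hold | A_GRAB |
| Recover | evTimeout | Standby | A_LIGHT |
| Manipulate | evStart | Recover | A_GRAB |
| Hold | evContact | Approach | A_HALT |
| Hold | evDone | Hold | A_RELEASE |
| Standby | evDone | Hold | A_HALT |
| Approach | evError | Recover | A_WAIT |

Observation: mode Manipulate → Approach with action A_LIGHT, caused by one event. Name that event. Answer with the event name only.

evDone

try evContact: (Manipulate, evContact) → (Dock, A_PING)
try evStop: (Manipulate, evStop) → (Approach, A_GRAB)
try evTimeout: (Manipulate, evTimeout) → (Dock, A_HALT)
try evDone: (Manipulate, evDone) → (Approach, A_LIGHT)  ← matches
try evError: (Manipulate, evError) → (Standby, A_PING)
try evStart: (Manipulate, evStart) → (Recover, A_GRAB)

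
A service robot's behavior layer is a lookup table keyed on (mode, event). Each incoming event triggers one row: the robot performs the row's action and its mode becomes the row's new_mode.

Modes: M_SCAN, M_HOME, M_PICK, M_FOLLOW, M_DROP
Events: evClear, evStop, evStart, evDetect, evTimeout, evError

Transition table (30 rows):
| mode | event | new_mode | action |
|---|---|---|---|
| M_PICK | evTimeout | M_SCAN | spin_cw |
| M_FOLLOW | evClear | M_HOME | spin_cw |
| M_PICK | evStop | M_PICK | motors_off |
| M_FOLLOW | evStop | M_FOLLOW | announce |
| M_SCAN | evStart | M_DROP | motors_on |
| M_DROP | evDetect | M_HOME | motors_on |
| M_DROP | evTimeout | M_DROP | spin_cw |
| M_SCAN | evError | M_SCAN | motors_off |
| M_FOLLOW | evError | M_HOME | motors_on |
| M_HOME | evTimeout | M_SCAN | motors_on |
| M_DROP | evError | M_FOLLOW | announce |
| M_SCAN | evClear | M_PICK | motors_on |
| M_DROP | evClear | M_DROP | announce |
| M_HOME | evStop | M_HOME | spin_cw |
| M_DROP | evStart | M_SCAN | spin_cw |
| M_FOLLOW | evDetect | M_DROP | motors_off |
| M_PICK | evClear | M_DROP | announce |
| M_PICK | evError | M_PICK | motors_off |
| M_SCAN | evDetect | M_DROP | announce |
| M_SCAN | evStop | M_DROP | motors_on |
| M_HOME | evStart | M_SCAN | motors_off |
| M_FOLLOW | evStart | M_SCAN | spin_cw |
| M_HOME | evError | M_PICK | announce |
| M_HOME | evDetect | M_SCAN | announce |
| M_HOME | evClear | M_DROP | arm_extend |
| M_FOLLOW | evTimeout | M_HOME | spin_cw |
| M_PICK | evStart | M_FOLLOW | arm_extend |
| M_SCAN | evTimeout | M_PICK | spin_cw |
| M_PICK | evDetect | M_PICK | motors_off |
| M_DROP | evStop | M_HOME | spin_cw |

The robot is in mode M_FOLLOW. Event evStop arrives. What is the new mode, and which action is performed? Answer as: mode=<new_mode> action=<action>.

mode=M_FOLLOW action=announce

current mode = M_FOLLOW; filter table to that mode:
  (M_FOLLOW, evClear) → (M_HOME, spin_cw)
  (M_FOLLOW, evStop) → (M_FOLLOW, announce)  ← event matches
  (M_FOLLOW, evError) → (M_HOME, motors_on)
  (M_FOLLOW, evDetect) → (M_DROP, motors_off)
  (M_FOLLOW, evStart) → (M_SCAN, spin_cw)
  (M_FOLLOW, evTimeout) → (M_HOME, spin_cw)
event = evStop selects (M_FOLLOW, announce)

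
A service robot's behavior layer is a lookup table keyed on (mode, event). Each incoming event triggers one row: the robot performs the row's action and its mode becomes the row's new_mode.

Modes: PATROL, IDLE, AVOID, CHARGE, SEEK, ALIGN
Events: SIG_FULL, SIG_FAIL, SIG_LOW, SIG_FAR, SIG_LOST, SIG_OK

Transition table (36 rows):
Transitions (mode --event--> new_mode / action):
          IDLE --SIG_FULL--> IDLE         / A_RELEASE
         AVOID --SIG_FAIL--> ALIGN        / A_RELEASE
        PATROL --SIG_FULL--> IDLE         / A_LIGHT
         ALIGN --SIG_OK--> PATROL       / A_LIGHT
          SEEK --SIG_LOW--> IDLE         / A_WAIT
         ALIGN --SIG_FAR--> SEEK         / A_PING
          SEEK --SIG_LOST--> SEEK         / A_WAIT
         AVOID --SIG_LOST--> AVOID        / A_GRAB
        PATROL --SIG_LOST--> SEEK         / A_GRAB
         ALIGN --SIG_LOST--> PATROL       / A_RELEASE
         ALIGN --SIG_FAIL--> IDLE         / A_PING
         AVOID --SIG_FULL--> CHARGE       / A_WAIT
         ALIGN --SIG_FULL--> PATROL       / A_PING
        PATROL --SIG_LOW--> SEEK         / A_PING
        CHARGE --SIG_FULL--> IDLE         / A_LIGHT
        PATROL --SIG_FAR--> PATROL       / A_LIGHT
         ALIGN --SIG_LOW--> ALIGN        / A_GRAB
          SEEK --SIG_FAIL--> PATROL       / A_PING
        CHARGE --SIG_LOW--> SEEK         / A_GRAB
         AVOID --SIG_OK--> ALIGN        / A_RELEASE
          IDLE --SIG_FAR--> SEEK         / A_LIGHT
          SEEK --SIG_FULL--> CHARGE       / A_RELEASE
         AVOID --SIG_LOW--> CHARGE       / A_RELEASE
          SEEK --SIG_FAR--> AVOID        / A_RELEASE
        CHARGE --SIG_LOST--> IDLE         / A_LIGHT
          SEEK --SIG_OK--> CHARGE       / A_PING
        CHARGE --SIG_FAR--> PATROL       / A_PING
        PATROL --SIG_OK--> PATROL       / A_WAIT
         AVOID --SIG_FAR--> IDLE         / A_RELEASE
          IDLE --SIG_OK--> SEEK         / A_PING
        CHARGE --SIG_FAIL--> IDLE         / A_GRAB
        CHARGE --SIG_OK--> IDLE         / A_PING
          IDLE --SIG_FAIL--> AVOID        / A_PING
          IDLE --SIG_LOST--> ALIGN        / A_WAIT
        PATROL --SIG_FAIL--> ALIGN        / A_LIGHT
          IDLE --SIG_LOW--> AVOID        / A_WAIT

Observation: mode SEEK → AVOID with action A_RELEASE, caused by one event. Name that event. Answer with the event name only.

try SIG_FULL: (SEEK, SIG_FULL) → (CHARGE, A_RELEASE)
try SIG_FAIL: (SEEK, SIG_FAIL) → (PATROL, A_PING)
try SIG_LOW: (SEEK, SIG_LOW) → (IDLE, A_WAIT)
try SIG_FAR: (SEEK, SIG_FAR) → (AVOID, A_RELEASE)  ← matches
try SIG_LOST: (SEEK, SIG_LOST) → (SEEK, A_WAIT)
try SIG_OK: (SEEK, SIG_OK) → (CHARGE, A_PING)

SIG_FAR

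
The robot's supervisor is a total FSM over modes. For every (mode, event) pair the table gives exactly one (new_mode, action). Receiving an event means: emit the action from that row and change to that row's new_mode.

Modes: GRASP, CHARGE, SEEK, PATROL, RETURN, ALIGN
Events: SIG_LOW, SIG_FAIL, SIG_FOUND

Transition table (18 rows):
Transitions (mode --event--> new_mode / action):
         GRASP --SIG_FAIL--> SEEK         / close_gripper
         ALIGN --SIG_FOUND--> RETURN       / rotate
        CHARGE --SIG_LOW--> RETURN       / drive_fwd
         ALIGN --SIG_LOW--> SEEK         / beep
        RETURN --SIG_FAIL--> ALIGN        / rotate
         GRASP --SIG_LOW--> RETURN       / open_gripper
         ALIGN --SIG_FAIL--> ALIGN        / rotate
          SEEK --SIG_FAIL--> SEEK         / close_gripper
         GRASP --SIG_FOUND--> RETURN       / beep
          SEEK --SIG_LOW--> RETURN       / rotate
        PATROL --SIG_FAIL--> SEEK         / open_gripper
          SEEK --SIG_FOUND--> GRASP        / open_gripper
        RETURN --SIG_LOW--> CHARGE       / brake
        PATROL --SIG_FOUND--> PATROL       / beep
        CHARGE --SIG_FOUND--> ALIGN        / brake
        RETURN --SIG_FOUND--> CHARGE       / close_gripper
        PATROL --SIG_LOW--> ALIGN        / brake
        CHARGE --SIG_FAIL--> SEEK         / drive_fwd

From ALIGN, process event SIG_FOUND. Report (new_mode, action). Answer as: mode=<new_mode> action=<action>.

mode=RETURN action=rotate

current mode = ALIGN; filter table to that mode:
  (ALIGN, SIG_FOUND) → (RETURN, rotate)  ← event matches
  (ALIGN, SIG_LOW) → (SEEK, beep)
  (ALIGN, SIG_FAIL) → (ALIGN, rotate)
event = SIG_FOUND selects (RETURN, rotate)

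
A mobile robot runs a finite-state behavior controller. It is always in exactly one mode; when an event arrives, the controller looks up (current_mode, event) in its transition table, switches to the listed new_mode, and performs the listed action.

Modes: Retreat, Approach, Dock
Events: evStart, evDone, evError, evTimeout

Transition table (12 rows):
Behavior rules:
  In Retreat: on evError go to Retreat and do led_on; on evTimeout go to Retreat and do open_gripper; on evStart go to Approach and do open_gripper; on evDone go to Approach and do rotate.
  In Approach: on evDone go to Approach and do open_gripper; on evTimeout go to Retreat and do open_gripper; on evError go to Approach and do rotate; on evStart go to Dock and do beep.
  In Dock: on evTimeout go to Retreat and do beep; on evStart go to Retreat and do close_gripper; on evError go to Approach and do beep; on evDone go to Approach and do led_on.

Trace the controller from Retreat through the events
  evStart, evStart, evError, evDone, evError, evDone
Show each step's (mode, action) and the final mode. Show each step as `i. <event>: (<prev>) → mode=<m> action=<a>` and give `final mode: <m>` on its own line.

final mode: Approach

1. evStart: (Retreat) → mode=Approach action=open_gripper
2. evStart: (Approach) → mode=Dock action=beep
3. evError: (Dock) → mode=Approach action=beep
4. evDone: (Approach) → mode=Approach action=open_gripper
5. evError: (Approach) → mode=Approach action=rotate
6. evDone: (Approach) → mode=Approach action=open_gripper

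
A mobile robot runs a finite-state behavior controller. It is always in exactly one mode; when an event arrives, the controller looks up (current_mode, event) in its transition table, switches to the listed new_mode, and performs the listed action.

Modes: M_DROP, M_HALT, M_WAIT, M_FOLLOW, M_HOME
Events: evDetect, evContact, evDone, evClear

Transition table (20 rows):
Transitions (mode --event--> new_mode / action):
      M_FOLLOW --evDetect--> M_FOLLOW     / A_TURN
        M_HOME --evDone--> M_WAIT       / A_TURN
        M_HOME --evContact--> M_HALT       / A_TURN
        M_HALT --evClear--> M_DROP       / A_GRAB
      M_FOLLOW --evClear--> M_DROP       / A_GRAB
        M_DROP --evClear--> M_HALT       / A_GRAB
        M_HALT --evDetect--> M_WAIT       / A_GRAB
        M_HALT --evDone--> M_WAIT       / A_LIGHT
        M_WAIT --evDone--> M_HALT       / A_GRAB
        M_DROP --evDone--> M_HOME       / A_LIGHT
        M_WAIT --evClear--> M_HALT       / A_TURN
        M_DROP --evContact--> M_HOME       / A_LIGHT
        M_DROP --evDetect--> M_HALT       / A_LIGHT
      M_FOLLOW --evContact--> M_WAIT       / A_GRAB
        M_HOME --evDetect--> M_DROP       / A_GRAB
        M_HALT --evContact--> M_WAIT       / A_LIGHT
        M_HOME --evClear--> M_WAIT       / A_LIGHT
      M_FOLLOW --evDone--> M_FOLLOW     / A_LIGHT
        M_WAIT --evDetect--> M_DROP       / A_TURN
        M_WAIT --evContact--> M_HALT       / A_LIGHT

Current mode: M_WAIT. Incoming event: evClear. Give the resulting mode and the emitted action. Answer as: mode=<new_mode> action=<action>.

current mode = M_WAIT; filter table to that mode:
  (M_WAIT, evDone) → (M_HALT, A_GRAB)
  (M_WAIT, evClear) → (M_HALT, A_TURN)  ← event matches
  (M_WAIT, evDetect) → (M_DROP, A_TURN)
  (M_WAIT, evContact) → (M_HALT, A_LIGHT)
event = evClear selects (M_HALT, A_TURN)

mode=M_HALT action=A_TURN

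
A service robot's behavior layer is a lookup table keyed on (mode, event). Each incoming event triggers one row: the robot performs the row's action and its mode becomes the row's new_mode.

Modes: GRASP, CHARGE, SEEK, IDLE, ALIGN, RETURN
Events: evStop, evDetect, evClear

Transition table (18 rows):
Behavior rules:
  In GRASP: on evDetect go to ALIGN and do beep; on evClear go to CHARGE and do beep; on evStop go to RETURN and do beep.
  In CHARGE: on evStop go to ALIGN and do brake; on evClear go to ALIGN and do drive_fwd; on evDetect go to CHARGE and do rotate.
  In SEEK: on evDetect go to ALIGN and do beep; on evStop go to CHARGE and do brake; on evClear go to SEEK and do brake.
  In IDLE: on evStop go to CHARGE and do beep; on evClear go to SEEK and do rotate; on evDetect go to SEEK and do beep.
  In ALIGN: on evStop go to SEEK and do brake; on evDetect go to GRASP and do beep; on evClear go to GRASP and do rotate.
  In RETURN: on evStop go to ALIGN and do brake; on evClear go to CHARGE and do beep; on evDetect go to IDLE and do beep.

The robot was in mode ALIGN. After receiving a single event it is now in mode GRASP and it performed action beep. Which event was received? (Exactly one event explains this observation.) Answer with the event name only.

evDetect

try evStop: (ALIGN, evStop) → (SEEK, brake)
try evDetect: (ALIGN, evDetect) → (GRASP, beep)  ← matches
try evClear: (ALIGN, evClear) → (GRASP, rotate)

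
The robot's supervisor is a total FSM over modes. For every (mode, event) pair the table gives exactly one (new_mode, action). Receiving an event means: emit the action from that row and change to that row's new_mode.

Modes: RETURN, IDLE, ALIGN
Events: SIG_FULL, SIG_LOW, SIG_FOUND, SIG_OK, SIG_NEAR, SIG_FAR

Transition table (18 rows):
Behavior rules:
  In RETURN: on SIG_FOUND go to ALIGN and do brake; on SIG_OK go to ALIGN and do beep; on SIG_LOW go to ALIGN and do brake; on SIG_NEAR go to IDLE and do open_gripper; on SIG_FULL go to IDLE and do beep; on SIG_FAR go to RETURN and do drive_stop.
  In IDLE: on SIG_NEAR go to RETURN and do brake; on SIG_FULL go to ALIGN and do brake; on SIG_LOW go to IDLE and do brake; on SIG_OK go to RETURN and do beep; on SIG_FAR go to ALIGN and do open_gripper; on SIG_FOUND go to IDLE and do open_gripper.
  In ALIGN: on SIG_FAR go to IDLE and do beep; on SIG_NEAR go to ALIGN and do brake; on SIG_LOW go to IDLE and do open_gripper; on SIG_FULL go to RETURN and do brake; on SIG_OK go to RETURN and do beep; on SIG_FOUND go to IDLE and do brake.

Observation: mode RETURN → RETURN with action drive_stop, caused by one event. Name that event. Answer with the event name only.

try SIG_FULL: (RETURN, SIG_FULL) → (IDLE, beep)
try SIG_LOW: (RETURN, SIG_LOW) → (ALIGN, brake)
try SIG_FOUND: (RETURN, SIG_FOUND) → (ALIGN, brake)
try SIG_OK: (RETURN, SIG_OK) → (ALIGN, beep)
try SIG_NEAR: (RETURN, SIG_NEAR) → (IDLE, open_gripper)
try SIG_FAR: (RETURN, SIG_FAR) → (RETURN, drive_stop)  ← matches

SIG_FAR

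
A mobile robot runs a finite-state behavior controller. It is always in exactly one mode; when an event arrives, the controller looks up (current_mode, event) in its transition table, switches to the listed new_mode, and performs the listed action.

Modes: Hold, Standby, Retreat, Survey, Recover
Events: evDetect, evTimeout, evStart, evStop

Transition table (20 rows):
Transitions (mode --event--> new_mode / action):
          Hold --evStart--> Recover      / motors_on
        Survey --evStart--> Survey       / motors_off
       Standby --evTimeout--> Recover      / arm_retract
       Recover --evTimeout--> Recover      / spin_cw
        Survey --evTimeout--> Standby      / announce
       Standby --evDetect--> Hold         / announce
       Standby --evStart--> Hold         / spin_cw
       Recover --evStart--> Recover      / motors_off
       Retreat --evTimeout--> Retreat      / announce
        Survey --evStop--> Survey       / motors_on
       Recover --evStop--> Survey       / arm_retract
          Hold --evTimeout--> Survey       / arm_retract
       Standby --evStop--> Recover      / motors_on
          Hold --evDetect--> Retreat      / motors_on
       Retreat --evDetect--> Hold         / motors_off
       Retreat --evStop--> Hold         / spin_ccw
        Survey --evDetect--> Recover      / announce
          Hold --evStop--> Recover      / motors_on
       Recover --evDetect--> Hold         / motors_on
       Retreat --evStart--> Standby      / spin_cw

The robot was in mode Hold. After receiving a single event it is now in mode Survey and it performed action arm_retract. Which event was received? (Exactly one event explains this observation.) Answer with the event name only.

evTimeout

try evDetect: (Hold, evDetect) → (Retreat, motors_on)
try evTimeout: (Hold, evTimeout) → (Survey, arm_retract)  ← matches
try evStart: (Hold, evStart) → (Recover, motors_on)
try evStop: (Hold, evStop) → (Recover, motors_on)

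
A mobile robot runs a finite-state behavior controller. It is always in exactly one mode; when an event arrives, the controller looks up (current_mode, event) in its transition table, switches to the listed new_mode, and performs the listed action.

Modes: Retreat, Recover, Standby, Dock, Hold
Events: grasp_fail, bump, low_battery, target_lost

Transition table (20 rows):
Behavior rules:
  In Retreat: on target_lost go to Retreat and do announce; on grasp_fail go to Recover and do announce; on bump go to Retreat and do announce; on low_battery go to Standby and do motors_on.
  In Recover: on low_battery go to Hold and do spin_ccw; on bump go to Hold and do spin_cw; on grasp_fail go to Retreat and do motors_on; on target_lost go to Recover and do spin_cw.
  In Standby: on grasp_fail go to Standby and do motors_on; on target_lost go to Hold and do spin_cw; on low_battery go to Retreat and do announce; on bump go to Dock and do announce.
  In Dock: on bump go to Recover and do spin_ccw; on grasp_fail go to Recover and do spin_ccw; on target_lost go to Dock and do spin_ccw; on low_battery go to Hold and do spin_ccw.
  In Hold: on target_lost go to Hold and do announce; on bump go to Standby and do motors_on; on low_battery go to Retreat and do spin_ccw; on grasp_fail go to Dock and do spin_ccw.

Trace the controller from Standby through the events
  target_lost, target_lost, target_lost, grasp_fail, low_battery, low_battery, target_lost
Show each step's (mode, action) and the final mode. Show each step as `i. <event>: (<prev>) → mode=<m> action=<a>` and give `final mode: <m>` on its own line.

final mode: Retreat

1. target_lost: (Standby) → mode=Hold action=spin_cw
2. target_lost: (Hold) → mode=Hold action=announce
3. target_lost: (Hold) → mode=Hold action=announce
4. grasp_fail: (Hold) → mode=Dock action=spin_ccw
5. low_battery: (Dock) → mode=Hold action=spin_ccw
6. low_battery: (Hold) → mode=Retreat action=spin_ccw
7. target_lost: (Retreat) → mode=Retreat action=announce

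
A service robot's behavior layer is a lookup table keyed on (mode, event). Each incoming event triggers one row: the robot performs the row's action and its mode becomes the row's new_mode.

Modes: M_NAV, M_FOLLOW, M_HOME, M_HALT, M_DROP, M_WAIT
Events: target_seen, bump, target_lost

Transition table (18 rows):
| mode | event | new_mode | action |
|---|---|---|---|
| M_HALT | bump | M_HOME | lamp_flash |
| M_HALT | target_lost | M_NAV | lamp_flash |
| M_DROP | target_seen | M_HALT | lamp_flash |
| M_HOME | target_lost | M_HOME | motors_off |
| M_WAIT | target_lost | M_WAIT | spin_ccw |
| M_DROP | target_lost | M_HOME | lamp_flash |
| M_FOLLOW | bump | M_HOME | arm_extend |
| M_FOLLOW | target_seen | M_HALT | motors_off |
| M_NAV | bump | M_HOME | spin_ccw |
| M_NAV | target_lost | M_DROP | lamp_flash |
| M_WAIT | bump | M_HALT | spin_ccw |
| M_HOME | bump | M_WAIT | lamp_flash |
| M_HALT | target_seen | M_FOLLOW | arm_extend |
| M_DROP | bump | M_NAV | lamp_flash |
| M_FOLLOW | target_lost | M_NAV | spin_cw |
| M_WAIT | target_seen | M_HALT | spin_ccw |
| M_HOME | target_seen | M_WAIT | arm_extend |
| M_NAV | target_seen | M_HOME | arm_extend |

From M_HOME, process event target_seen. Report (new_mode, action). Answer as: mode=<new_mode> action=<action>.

mode=M_WAIT action=arm_extend

current mode = M_HOME; filter table to that mode:
  (M_HOME, target_lost) → (M_HOME, motors_off)
  (M_HOME, bump) → (M_WAIT, lamp_flash)
  (M_HOME, target_seen) → (M_WAIT, arm_extend)  ← event matches
event = target_seen selects (M_WAIT, arm_extend)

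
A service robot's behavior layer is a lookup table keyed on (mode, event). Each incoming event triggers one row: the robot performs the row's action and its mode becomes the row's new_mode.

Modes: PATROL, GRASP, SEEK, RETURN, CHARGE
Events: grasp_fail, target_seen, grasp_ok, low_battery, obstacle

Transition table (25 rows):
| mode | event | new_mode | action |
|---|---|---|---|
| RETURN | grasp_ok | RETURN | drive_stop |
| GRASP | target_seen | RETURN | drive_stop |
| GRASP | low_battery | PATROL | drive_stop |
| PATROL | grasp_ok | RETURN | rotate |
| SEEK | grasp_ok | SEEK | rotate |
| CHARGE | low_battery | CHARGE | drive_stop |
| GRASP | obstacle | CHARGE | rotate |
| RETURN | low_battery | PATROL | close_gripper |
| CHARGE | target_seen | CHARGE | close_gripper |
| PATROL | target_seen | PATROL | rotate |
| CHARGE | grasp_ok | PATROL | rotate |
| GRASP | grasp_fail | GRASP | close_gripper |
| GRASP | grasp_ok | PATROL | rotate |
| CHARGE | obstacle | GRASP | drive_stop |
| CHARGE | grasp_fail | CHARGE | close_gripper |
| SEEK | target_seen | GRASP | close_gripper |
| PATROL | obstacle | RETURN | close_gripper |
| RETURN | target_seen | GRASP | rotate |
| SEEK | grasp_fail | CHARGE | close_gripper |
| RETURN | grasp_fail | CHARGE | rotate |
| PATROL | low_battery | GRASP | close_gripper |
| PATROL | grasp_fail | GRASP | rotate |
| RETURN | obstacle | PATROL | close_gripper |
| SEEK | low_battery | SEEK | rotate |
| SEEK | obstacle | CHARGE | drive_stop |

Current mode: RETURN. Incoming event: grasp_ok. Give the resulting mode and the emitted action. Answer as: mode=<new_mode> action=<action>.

current mode = RETURN; filter table to that mode:
  (RETURN, grasp_ok) → (RETURN, drive_stop)  ← event matches
  (RETURN, low_battery) → (PATROL, close_gripper)
  (RETURN, target_seen) → (GRASP, rotate)
  (RETURN, grasp_fail) → (CHARGE, rotate)
  (RETURN, obstacle) → (PATROL, close_gripper)
event = grasp_ok selects (RETURN, drive_stop)

mode=RETURN action=drive_stop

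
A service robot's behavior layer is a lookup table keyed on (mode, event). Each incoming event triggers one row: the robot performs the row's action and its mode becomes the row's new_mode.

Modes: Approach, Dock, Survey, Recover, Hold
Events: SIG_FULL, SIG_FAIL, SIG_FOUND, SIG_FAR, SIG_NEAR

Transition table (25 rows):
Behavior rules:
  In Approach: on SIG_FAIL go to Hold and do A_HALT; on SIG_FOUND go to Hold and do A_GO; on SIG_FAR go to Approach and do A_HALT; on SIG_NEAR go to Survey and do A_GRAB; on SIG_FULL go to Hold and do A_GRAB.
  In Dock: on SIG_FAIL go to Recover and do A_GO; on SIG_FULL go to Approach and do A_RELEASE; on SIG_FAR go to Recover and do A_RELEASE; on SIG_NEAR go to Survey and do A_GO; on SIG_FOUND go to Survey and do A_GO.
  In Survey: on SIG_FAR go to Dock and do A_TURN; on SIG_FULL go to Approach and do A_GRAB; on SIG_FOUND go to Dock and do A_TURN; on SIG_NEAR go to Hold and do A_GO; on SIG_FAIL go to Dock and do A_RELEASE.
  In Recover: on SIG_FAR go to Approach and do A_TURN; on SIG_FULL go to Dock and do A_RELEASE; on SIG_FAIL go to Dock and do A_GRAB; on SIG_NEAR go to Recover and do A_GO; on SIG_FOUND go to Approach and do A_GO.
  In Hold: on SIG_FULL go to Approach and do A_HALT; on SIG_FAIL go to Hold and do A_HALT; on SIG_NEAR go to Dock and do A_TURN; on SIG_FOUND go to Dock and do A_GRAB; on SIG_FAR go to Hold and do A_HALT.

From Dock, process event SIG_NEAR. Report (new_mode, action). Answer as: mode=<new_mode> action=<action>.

current mode = Dock; filter table to that mode:
  (Dock, SIG_FAIL) → (Recover, A_GO)
  (Dock, SIG_FULL) → (Approach, A_RELEASE)
  (Dock, SIG_FAR) → (Recover, A_RELEASE)
  (Dock, SIG_NEAR) → (Survey, A_GO)  ← event matches
  (Dock, SIG_FOUND) → (Survey, A_GO)
event = SIG_NEAR selects (Survey, A_GO)

mode=Survey action=A_GO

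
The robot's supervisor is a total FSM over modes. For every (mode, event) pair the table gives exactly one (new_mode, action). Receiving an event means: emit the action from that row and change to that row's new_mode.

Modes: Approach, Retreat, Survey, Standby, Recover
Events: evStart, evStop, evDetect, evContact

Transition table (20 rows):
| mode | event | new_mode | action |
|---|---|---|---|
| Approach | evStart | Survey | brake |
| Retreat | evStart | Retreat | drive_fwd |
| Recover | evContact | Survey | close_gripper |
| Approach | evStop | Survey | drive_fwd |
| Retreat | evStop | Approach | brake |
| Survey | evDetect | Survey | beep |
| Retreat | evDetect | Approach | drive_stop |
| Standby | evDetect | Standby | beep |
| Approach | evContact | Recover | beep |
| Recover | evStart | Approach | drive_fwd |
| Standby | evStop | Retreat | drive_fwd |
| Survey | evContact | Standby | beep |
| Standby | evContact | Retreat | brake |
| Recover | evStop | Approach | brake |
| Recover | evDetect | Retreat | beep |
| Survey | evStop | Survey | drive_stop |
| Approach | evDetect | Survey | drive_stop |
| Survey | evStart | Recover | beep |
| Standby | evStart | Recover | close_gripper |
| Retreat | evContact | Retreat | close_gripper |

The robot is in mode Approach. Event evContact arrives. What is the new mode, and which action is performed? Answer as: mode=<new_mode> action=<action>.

current mode = Approach; filter table to that mode:
  (Approach, evStart) → (Survey, brake)
  (Approach, evStop) → (Survey, drive_fwd)
  (Approach, evContact) → (Recover, beep)  ← event matches
  (Approach, evDetect) → (Survey, drive_stop)
event = evContact selects (Recover, beep)

mode=Recover action=beep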